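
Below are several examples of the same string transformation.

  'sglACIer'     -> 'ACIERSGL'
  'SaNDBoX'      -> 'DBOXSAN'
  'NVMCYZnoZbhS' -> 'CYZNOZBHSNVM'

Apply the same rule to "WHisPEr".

SPERWHI

Looking at the pairs, the operation is to move the first 3 characters to the end (rotate left by 3), then convert every letter to uppercase.
Applying both steps to "WHisPEr": "sPErWHi", then "SPERWHI".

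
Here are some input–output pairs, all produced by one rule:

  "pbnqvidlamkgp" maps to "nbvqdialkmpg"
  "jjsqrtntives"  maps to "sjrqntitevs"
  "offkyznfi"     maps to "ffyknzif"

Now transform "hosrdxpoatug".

Looking at the pairs, the operation is to delete the first character, then swap each adjacent pair of characters (1↔2, 3↔4, ...).
Working it through for "hosrdxpoatug": intermediate "osrdxpoatug", final "sodrpxaoutg".
(Check on "jjsqrtntives": → "jsqrtntives" → "sjrqntitevs" ✓)

sodrpxaoutg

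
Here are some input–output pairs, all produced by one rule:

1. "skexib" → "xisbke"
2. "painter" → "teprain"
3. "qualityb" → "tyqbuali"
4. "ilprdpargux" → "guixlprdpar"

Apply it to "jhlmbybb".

ybjbhlmb

Each output is the input with this applied: swap the first and last characters, then move the last 3 characters to the front (rotate right by 3).
For "jhlmbybb", step one produces "bhlmbybj"; step two turns that into "ybjbhlmb".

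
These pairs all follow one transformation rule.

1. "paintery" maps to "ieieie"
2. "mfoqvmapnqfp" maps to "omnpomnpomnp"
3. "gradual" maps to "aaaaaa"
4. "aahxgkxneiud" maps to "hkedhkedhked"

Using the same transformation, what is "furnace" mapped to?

The transformation: keep one character in every 3, starting at position 3 (positions 3rd, 6th, 9th, ...), then write the whole string 3 times in a row.
On "furnace" that produces "rcrcrc".

rcrcrc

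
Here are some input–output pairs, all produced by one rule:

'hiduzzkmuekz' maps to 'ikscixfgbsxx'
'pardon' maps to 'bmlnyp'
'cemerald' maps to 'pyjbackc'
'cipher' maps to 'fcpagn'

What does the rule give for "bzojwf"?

hudzxm

What's happening: shift every letter 2 places backward in the alphabet (wrapping around), then swap the front and back halves of the string.
Starting from "bzojwf": after the first operation, "zxmhud"; after the second, "hudzxm".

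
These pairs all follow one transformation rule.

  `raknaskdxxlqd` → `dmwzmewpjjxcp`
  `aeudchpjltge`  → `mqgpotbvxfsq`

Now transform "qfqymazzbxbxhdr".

Each output is the input with this applied: shift every letter 12 places forward in the alphabet (wrapping around).
Applying that to "qfqymazzbxbxhdr" gives "crckymllnjnjtpd".

crckymllnjnjtpd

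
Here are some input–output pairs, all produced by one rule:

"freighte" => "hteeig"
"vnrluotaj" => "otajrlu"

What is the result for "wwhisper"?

perhis

Looking at the pairs, the operation is to delete the first 2 characters, then move the first 3 characters to the end (rotate left by 3).
Starting from "wwhisper": after the first operation, "hisper"; after the second, "perhis".
(Check on "vnrluotaj": → "rluotaj" → "otajrlu" ✓)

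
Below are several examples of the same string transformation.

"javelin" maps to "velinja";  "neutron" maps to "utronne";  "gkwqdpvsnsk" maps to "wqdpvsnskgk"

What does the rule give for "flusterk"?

Each output is the input with this applied: move the first 2 characters to the end (rotate left by 2).
"flusterk" → "usterkfl".

usterkfl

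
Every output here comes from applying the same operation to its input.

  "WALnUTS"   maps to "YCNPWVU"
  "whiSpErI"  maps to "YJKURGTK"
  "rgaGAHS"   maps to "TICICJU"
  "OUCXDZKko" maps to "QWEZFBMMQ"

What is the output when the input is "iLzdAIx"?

The rule is to shift every letter 2 places forward in the alphabet (wrapping around), then convert every letter to uppercase.
For "iLzdAIx", step one produces "kNbfCKz"; step two turns that into "KNBFCKZ".
(Check on "WALnUTS": → "YCNpWVU" → "YCNPWVU" ✓)

KNBFCKZ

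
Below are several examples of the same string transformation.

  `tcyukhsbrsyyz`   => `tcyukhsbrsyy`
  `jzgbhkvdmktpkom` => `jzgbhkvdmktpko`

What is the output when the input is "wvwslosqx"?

wvwslosq

The transformation: delete the last character.
For "wvwslosqx" the result is "wvwslosq".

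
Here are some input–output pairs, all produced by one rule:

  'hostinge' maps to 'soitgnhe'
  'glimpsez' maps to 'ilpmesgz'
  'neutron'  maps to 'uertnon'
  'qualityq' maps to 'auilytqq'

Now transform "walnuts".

What's happening: move the first character to the end, then swap each adjacent pair of characters (1↔2, 3↔4, ...).
For "walnuts", step one produces "alnutsw"; step two turns that into "launstw".
(Check on "glimpsez": → "limpsezg" → "ilpmesgz" ✓)

launstw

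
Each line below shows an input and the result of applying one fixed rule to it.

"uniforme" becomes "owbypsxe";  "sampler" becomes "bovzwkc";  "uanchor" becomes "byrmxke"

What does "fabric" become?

In each case the input is transformed by: reverse the string, then shift every letter 10 places forward in the alphabet (wrapping around).
Starting from "fabric": after the first operation, "cirbaf"; after the second, "msblkp".

msblkp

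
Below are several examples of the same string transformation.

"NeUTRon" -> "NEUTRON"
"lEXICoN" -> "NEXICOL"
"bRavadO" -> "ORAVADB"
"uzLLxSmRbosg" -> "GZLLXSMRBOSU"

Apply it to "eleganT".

The transformation: swap the first and last characters, then convert every letter to uppercase.
For "eleganT" the result is "TLEGANE".
(Check on "bRavadO": → "ORavadb" → "ORAVADB" ✓)

TLEGANE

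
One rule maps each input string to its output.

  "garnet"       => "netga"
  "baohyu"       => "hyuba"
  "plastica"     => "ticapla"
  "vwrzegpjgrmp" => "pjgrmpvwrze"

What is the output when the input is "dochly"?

hlydo

What's happening: swap the front and back halves of the string, then delete the last character.
On "dochly" that produces "hlydo".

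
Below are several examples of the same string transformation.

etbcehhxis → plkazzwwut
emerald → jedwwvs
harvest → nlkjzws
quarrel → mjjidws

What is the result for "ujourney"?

qmmjgfbw

Rule — sort the characters into reverse alphabetical order, then shift every letter 8 places backward in the alphabet (wrapping around).
"ujourney" → "yuuronje" → "qmmjgfbw".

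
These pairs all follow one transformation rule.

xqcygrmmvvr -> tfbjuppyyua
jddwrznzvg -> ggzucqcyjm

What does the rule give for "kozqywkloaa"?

rctbznorddn

The pattern: shift every letter 3 places forward in the alphabet (wrapping around), then move the first character to the end.
"kozqywkloaa" → "nrctbznordd" → "rctbznorddn".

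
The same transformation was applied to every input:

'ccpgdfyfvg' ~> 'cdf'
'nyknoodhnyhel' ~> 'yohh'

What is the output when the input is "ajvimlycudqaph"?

The transformation: keep one character in every 3, starting at position 2 (positions 2nd, 5th, 8th, ...).
"ajvimlycudqaph" → "jmcqh".

jmcqh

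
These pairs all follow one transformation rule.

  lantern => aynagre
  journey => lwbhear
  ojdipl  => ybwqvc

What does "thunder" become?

The pattern: move the last character to the front, then shift every letter 13 places forward in the alphabet (wrapping around) — i.e. ROT13.
Applying both steps to "thunder": "rthunde", then "eguhaqr".
(Check on "ojdipl": → "lojdip" → "ybwqvc" ✓)

eguhaqr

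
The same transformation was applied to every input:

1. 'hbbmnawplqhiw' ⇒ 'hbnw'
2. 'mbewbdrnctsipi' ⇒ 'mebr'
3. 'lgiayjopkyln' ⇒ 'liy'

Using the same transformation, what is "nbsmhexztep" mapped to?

nsh

The rule is to keep every other character starting from the first (positions 1st, 3rd, 5th, ...), then delete the last 3 characters.
Starting from "nbsmhexztep": after the first operation, "nshxtp"; after the second, "nsh".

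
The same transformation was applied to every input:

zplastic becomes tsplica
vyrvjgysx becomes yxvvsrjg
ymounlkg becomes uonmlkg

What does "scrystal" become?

Each output is the input with this applied: sort the characters into reverse alphabetical order, then delete the first character.
For "scrystal" the result is "tssrlca".

tssrlca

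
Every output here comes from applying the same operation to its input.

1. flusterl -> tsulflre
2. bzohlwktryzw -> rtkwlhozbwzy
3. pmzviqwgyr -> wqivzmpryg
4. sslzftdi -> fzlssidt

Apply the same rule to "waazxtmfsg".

In each case the input is transformed by: reverse the string, then move the first 3 characters to the end (rotate left by 3).
"waazxtmfsg" → "gsfmtxzaaw" → "mtxzaawgsf".
(Check on "flusterl": → "lretsulf" → "tsulflre" ✓)

mtxzaawgsf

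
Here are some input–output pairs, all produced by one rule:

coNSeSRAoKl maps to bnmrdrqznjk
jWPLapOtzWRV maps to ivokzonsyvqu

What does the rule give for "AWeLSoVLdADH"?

Each output is the input with this applied: shift every letter 1 place backward in the alphabet (wrapping around), then convert every letter to lowercase.
Applying that to "AWeLSoVLdADH" gives "zvdkrnukczcg".

zvdkrnukczcg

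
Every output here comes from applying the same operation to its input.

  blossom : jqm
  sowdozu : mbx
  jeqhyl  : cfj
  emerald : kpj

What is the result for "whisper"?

fqc

The pattern: keep every other character starting from the second (positions 2nd, 4th, 6th, ...), then shift every letter 2 places backward in the alphabet (wrapping around).
Working it through for "whisper": intermediate "hse", final "fqc".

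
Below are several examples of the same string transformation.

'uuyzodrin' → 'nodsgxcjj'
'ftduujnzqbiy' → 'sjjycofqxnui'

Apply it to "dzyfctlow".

nuriadlso

The pattern: shift every letter 11 places backward in the alphabet (wrapping around), then move the first 2 characters to the end (rotate left by 2).
Applying both steps to "dzyfctlow": "sonuriadl", then "nuriadlso".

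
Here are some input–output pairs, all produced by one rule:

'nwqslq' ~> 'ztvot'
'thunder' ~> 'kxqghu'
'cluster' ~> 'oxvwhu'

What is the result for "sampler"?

dpsohu

In each case the input is transformed by: delete the first character, then shift every letter 3 places forward in the alphabet (wrapping around).
"sampler" → "ampler" → "dpsohu".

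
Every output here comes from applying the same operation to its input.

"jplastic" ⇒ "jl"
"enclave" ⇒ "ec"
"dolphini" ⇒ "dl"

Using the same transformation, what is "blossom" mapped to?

The rule is to keep every other character starting from the first (positions 1st, 3rd, 5th, ...), then delete the last 2 characters.
Applying both steps to "blossom": "bosm", then "bo".
(Check on "enclave": → "ecae" → "ec" ✓)

bo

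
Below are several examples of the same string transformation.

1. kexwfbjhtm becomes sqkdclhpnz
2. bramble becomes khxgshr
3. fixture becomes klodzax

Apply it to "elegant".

What's happening: shift every letter 6 places forward in the alphabet (wrapping around), then move the last character to the front.
"elegant" → "zkrkmgt".
(Check on "fixture": → "lodzaxk" → "klodzax" ✓)

zkrkmgt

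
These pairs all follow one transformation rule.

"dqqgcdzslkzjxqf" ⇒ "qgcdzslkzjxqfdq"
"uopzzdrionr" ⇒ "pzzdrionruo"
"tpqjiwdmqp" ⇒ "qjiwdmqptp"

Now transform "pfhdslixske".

The pattern: move the first 2 characters to the end (rotate left by 2).
So "pfhdslixske" becomes "hdslixskepf".

hdslixskepf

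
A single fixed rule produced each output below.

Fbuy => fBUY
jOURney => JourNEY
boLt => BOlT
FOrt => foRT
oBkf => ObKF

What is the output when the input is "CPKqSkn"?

cpkQsKN

Looking at the pairs, the operation is to flip the case of every letter.
"CPKqSkn" → "cpkQsKN".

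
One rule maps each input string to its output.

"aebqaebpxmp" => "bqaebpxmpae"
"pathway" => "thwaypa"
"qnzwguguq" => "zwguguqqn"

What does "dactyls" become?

ctylsda

In each case the input is transformed by: move the first 2 characters to the end (rotate left by 2).
Applying that to "dactyls" gives "ctylsda".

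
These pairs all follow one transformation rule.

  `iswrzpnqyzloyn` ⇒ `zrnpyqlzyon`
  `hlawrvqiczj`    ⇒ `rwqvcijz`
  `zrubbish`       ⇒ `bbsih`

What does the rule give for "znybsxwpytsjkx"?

sbwxypstkjx

In each case the input is transformed by: delete the first 3 characters, then swap each adjacent pair of characters (1↔2, 3↔4, ...).
On "znybsxwpytsjkx": the first step gives "bsxwpytsjkx", and the second then gives "sbwxypstkjx".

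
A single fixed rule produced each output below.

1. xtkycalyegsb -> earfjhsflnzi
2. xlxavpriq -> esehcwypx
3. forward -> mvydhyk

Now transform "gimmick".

In each case the input is transformed by: shift every letter 7 places forward in the alphabet (wrapping around).
For "gimmick" the result is "npttpjr".

npttpjr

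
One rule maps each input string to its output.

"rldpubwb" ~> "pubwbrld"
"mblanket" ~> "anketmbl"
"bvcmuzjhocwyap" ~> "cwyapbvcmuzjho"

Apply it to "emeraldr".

The pattern: move the last 3 characters to the front (rotate right by 3), then move the last 2 characters to the front (rotate right by 2).
On "emeraldr": the first step gives "ldremera", and the second then gives "raldreme".
(Check on "mblanket": → "ketmblan" → "anketmbl" ✓)

raldreme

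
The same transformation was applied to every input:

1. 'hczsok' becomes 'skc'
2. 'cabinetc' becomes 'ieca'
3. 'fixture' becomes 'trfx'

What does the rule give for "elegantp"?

gnpl

Rule — move the first 3 characters to the end (rotate left by 3), then keep every other character starting from the first (positions 1st, 3rd, 5th, ...).
Doing the same to "elegantp": "gnpl".
(Check on "hczsok": → "sokhcz" → "skc" ✓)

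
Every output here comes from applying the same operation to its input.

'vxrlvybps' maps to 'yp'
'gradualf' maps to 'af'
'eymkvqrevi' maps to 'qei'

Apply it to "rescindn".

nn

The pattern: keep every other character starting from the second (positions 2nd, 4th, 6th, ...), then delete the first 2 characters.
"rescindn" → "ecnn" → "nn".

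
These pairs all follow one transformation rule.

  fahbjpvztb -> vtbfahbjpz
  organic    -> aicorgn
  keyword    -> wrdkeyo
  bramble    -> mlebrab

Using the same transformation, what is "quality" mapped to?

The rule is to move the last 3 characters to the front (rotate right by 3), then swap the first and last characters.
Working it through for "quality": intermediate "ityqual", final "ltyquai".

ltyquai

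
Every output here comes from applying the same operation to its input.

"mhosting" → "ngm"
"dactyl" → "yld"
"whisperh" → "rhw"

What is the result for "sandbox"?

oxs

Rule — move the last 2 characters to the front (rotate right by 2), then keep only the first 3 characters.
So "sandbox" becomes "oxs".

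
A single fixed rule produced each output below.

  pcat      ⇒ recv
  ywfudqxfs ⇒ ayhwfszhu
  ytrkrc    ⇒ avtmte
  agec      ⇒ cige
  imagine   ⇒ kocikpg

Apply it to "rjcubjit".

tlewdlkv

In each case the input is transformed by: shift every letter 2 places forward in the alphabet (wrapping around).
Doing the same to "rjcubjit": "tlewdlkv".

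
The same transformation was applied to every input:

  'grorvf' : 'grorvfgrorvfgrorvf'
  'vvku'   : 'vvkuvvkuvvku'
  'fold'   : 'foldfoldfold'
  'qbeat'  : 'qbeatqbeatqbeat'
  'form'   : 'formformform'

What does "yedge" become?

yedgeyedgeyedge

The transformation: write the whole string 3 times in a row.
"yedge" → "yedgeyedgeyedge".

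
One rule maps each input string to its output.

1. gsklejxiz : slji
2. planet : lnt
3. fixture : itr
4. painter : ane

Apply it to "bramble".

rml

In each case the input is transformed by: keep every other character starting from the second (positions 2nd, 4th, 6th, ...).
So "bramble" becomes "rml".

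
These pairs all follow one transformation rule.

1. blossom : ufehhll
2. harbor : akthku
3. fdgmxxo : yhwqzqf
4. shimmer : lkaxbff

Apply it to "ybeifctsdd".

Each output is the input with this applied: take characters alternately from the front and the back (1st, last, 2nd, 2nd-last, ...), then shift every letter 7 places backward in the alphabet (wrapping around).
Applying both steps to "ybeifctsdd": "ydbdesitfc", then "rwuwxlbmyv".

rwuwxlbmyv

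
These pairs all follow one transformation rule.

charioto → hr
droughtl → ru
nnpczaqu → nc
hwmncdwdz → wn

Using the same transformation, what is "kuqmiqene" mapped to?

um

The pattern: keep every other character starting from the second (positions 2nd, 4th, 6th, ...), then delete the last 2 characters.
For "kuqmiqene" the result is "um".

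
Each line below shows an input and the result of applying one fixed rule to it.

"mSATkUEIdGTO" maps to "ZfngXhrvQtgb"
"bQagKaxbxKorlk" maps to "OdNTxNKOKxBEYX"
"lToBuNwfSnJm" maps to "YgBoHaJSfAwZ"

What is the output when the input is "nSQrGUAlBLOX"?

AfdEthnYoybk

Looking at the pairs, the operation is to flip the case of every letter, then shift every letter 13 places forward in the alphabet (wrapping around) — i.e. ROT13.
"nSQrGUAlBLOX" → "AfdEthnYoybk".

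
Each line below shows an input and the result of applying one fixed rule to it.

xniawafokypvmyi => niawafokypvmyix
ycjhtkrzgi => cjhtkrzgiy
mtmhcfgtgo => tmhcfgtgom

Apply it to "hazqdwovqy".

The pattern: move the first character to the end.
On "hazqdwovqy" that produces "azqdwovqyh".

azqdwovqyh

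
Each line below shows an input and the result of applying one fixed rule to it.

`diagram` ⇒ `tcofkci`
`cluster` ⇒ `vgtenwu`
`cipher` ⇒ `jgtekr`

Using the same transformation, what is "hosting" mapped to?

The pattern: shift every letter 2 places forward in the alphabet (wrapping around), then move the last 3 characters to the front (rotate right by 3).
For "hosting", step one produces "jquvkpi"; step two turns that into "kpijquv".

kpijquv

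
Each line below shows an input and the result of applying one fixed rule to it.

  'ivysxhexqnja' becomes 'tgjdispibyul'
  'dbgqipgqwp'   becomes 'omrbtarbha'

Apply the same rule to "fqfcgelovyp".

Each output is the input with this applied: shift every letter 11 places forward in the alphabet (wrapping around).
Doing the same to "fqfcgelovyp": "qbqnrpwzgja".

qbqnrpwzgja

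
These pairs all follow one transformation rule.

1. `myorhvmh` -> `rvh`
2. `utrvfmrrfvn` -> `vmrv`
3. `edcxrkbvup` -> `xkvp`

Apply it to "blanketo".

Rule — delete the first 3 characters, then keep every other character starting from the first (positions 1st, 3rd, 5th, ...).
Applying both steps to "blanketo": "nketo", then "neo".

neo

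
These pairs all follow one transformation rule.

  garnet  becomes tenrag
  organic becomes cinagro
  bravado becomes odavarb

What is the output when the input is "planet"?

Rule — reverse the string.
Doing the same to "planet": "tenalp".

tenalp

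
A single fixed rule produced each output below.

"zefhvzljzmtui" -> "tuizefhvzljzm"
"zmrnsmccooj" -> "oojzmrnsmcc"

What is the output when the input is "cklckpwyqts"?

Each output is the input with this applied: move the last 3 characters to the front (rotate right by 3).
For "cklckpwyqts" the result is "qtscklckpwy".

qtscklckpwy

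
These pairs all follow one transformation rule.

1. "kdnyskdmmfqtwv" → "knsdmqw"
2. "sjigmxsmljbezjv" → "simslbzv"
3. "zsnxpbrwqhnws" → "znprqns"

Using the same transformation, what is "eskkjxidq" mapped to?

The transformation: keep every other character starting from the first (positions 1st, 3rd, 5th, ...).
So "eskkjxidq" becomes "ekjiq".

ekjiq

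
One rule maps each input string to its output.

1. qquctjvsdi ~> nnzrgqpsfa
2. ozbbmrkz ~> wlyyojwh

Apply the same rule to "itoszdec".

qfplawzb

The rule is to shift every letter 3 places backward in the alphabet (wrapping around), then swap each adjacent pair of characters (1↔2, 3↔4, ...).
Working it through for "itoszdec": intermediate "fqlpwabz", final "qfplawzb".
(Check on "ozbbmrkz": → "lwyyjohw" → "wlyyojwh" ✓)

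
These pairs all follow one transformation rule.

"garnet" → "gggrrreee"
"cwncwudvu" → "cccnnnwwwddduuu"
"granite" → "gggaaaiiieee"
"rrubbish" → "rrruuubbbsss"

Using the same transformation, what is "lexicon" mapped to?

lllxxxcccnnn

Rule — keep every other character starting from the first (positions 1st, 3rd, 5th, ...), then repeat every character 3 times.
Starting from "lexicon": after the first operation, "lxcn"; after the second, "lllxxxcccnnn".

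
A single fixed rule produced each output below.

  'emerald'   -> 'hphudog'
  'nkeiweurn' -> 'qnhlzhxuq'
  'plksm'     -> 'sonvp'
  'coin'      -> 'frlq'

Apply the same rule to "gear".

jhdu

Rule — shift every letter 3 places forward in the alphabet (wrapping around).
Applying that to "gear" gives "jhdu".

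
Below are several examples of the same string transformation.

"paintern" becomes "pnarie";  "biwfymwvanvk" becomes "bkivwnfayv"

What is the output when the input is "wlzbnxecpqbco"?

The pattern: take characters alternately from the front and the back (1st, last, 2nd, 2nd-last, ...), then delete the last 2 characters.
Starting from "wlzbnxecpqbco": after the first operation, "wolczbbqnpxce"; after the second, "wolczbbqnpx".

wolczbbqnpx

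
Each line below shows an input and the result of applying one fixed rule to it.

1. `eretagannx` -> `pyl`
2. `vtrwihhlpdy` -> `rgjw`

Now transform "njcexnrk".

Rule — keep one character in every 3, starting at position 2 (positions 2nd, 5th, 8th, ...), then shift every letter 2 places backward in the alphabet (wrapping around).
Working it through for "njcexnrk": intermediate "jxk", final "hvi".

hvi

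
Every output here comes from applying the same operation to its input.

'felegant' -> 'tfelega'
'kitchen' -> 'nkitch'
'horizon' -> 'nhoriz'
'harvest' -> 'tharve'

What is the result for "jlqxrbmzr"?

rjlqxrbm

The transformation: move the last character to the front, then delete the last character.
Applying both steps to "jlqxrbmzr": "rjlqxrbmz", then "rjlqxrbm".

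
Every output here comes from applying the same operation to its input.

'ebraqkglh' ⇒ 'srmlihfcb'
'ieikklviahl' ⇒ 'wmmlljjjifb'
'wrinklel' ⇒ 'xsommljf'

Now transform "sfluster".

vuttsmgf

What's happening: shift every letter 1 place forward in the alphabet (wrapping around), then sort the characters into reverse alphabetical order.
"sfluster" → "tgmvtufs" → "vuttsmgf".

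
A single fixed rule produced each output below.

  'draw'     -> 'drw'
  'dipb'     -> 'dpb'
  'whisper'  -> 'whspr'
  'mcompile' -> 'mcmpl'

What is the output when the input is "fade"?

Looking at the pairs, the operation is to remove every vowel.
Doing the same to "fade": "fd".

fd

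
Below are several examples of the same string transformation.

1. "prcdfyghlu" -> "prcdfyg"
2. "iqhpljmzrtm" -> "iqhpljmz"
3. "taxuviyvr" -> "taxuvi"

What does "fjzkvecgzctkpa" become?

The transformation: delete the last 3 characters.
Applying that to "fjzkvecgzctkpa" gives "fjzkvecgzct".

fjzkvecgzct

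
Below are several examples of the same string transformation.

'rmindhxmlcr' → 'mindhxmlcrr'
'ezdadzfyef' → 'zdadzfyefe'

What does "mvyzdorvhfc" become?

vyzdorvhfcm

The transformation: move the first character to the end.
Doing the same to "mvyzdorvhfc": "vyzdorvhfcm".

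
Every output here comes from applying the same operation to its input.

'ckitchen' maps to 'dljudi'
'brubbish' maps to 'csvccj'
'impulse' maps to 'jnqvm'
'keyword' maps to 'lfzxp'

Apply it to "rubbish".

svccj

In each case the input is transformed by: shift every letter 1 place forward in the alphabet (wrapping around), then delete the last 2 characters.
Applying both steps to "rubbish": "svccjti", then "svccj".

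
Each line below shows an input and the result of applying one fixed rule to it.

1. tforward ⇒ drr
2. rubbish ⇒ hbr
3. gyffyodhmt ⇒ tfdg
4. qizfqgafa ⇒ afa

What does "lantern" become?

Each output is the input with this applied: swap the first and last characters, then keep one character in every 3, starting at position 1 (positions 1st, 4th, 7th, ...).
"lantern" → "nanterl" → "ntl".

ntl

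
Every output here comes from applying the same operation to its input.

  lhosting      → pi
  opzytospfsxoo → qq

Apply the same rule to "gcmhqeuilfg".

hi

What's happening: shift every letter 2 places forward in the alphabet (wrapping around), then keep only the last 2 characters.
Working it through for "gcmhqeuilfg": intermediate "ieojsgwknhi", final "hi".
(Check on "opzytospfsxoo": → "qrbavqurhuzqq" → "qq" ✓)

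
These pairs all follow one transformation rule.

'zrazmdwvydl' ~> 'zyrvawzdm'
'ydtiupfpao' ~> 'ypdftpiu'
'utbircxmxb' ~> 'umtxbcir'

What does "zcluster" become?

ztcslu

What's happening: delete the last 2 characters, then take characters alternately from the front and the back (1st, last, 2nd, 2nd-last, ...).
Applying both steps to "zcluster": "zclust", then "ztcslu".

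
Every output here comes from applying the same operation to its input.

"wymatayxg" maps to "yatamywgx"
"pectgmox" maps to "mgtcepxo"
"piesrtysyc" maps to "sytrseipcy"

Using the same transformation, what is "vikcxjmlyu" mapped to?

The transformation: move the last 2 characters to the front (rotate right by 2), then reverse the string.
Applying both steps to "vikcxjmlyu": "yuvikcxjml", then "lmjxckivuy".

lmjxckivuy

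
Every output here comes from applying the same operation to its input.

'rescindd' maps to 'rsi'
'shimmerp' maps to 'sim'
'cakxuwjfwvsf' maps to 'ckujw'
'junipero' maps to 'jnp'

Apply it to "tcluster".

tls

The transformation: delete the last 3 characters, then keep every other character starting from the first (positions 1st, 3rd, 5th, ...).
Applying both steps to "tcluster": "tclus", then "tls".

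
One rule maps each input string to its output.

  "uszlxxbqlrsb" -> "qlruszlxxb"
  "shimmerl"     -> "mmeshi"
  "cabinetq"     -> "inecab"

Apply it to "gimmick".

What's happening: delete the last 2 characters, then move the last 3 characters to the front (rotate right by 3).
Working it through for "gimmick": intermediate "gimmi", final "mmigi".

mmigi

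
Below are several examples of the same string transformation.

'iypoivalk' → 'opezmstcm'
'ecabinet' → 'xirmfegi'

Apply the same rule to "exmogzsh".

lwdksqbi

What's happening: reverse the string, then shift every letter 4 places forward in the alphabet (wrapping around).
Starting from "exmogzsh": after the first operation, "hszgomxe"; after the second, "lwdksqbi".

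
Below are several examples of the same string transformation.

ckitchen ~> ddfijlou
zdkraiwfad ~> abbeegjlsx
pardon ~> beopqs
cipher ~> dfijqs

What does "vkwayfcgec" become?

The pattern: shift every letter 1 place forward in the alphabet (wrapping around), then sort the characters into alphabetical order.
On "vkwayfcgec": the first step gives "wlxbzgdhfd", and the second then gives "bddfghlwxz".

bddfghlwxz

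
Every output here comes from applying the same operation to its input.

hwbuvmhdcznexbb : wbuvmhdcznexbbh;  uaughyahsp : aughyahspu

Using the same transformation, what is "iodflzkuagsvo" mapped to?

odflzkuagsvoi

Looking at the pairs, the operation is to move the first character to the end.
So "iodflzkuagsvo" becomes "odflzkuagsvoi".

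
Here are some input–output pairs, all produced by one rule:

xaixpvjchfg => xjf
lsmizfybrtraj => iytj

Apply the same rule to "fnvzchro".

zr

The transformation: delete the first character, then keep one character in every 3, starting at position 3 (positions 3rd, 6th, 9th, ...).
Working it through for "fnvzchro": intermediate "nvzchro", final "zr".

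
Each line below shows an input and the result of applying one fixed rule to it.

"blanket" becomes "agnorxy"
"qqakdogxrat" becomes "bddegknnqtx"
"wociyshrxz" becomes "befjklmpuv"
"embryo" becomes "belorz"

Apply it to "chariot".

The pattern: shift every letter 13 places forward in the alphabet (wrapping around) — i.e. ROT13, then sort the characters into alphabetical order.
Applying both steps to "chariot": "punevbg", then "begnpuv".

begnpuv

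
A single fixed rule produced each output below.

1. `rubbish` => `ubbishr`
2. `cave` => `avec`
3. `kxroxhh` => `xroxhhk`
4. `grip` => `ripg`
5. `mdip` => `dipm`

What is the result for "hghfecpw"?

ghfecpwh

The pattern: move the first character to the end.
On "hghfecpw" that produces "ghfecpwh".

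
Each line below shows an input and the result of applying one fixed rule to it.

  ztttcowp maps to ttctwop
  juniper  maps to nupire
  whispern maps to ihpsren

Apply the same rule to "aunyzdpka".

Each output is the input with this applied: delete the first character, then swap each adjacent pair of characters (1↔2, 3↔4, ...).
Applying that to "aunyzdpka" gives "nuzypdak".

nuzypdak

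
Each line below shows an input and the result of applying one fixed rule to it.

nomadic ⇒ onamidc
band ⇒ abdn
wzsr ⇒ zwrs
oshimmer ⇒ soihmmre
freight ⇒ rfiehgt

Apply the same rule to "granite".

What's happening: swap each adjacent pair of characters (1↔2, 3↔4, ...).
On "granite" that produces "rgnatie".

rgnatie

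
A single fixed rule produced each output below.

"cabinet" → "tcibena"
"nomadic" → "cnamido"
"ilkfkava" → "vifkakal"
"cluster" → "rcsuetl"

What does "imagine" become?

The transformation: swap each adjacent pair of characters (1↔2, 3↔4, ...), then swap the first and last characters.
So "imagine" becomes "eiganim".
(Check on "ilkfkava": → "lifkakav" → "vifkakal" ✓)

eiganim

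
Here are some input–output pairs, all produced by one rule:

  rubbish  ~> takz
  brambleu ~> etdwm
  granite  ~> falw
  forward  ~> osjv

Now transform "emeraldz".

jsdvr

In each case the input is transformed by: shift every letter 8 places backward in the alphabet (wrapping around), then delete the first 3 characters.
"emeraldz" → "wewjsdvr" → "jsdvr".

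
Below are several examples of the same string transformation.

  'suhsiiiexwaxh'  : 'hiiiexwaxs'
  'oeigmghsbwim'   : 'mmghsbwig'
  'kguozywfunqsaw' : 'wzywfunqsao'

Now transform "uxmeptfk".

kptfe

The rule is to delete the first 3 characters, then swap the first and last characters.
Applying both steps to "uxmeptfk": "eptfk", then "kptfe".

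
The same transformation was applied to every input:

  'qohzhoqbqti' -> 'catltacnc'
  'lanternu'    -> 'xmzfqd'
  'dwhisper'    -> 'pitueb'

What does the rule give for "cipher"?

Each output is the input with this applied: delete the last 2 characters, then shift every letter 12 places forward in the alphabet (wrapping around).
For "cipher" the result is "oubt".

oubt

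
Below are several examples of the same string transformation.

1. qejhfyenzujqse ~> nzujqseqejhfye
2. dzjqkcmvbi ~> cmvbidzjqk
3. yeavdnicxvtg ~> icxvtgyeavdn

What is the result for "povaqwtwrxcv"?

The rule is to swap the front and back halves of the string.
For "povaqwtwrxcv" the result is "twrxcvpovaqw".

twrxcvpovaqw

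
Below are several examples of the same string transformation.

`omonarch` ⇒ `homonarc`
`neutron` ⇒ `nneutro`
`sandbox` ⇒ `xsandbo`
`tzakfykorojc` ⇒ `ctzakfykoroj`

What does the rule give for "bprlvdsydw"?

In each case the input is transformed by: move the last character to the front.
On "bprlvdsydw" that produces "wbprlvdsyd".

wbprlvdsyd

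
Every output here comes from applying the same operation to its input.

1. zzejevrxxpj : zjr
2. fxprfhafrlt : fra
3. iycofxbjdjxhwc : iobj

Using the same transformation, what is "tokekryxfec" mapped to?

The pattern: move the last 2 characters to the front (rotate right by 2), then keep one character in every 3, starting at position 3 (positions 3rd, 6th, 9th, ...).
Starting from "tokekryxfec": after the first operation, "ectokekryxf"; after the second, "tey".

tey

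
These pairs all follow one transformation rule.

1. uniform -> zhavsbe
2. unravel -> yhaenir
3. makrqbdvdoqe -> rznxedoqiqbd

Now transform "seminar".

efrzvan

Looking at the pairs, the operation is to move the last character to the front, then shift every letter 13 places forward in the alphabet (wrapping around) — i.e. ROT13.
Applying both steps to "seminar": "rsemina", then "efrzvan".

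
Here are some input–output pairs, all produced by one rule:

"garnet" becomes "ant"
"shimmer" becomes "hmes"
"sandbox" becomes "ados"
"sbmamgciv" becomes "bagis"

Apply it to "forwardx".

owrx

What's happening: move the first character to the end, then keep every other character starting from the first (positions 1st, 3rd, 5th, ...).
For "forwardx", step one produces "orwardxf"; step two turns that into "owrx".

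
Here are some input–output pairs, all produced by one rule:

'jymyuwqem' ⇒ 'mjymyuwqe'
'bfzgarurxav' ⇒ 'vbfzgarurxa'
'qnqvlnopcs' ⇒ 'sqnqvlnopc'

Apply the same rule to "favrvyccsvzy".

Each output is the input with this applied: move the last character to the front.
Applying that to "favrvyccsvzy" gives "yfavrvyccsvz".

yfavrvyccsvz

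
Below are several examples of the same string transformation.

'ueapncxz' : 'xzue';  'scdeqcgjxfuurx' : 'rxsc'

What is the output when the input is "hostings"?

gsho

In each case the input is transformed by: move the last 2 characters to the front (rotate right by 2), then keep only the first 4 characters.
"hostings" → "gshostin" → "gsho".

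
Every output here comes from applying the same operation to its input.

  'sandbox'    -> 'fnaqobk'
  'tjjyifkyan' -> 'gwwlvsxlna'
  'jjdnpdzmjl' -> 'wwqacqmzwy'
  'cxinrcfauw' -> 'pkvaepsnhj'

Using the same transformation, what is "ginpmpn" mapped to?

The pattern: shift every letter 13 places forward in the alphabet (wrapping around) — i.e. ROT13.
So "ginpmpn" becomes "tvaczca".

tvaczca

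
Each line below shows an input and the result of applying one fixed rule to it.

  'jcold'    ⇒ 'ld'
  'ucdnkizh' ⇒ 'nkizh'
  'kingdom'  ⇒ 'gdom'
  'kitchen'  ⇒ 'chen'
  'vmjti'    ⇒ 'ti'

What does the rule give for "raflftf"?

Looking at the pairs, the operation is to delete the first 3 characters.
Applying that to "raflftf" gives "lftf".

lftf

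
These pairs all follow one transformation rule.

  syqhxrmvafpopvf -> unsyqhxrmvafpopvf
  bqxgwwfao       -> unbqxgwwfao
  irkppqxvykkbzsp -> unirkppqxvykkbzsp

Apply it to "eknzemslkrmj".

uneknzemslkrmj

Rule — prepend "un".
So "eknzemslkrmj" becomes "uneknzemslkrmj".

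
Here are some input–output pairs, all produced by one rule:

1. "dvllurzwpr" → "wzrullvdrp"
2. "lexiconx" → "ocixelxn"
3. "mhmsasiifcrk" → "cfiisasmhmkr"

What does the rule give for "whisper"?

The transformation: reverse the string, then move the first 2 characters to the end (rotate left by 2).
On "whisper": the first step gives "repsihw", and the second then gives "psihwre".
(Check on "mhmsasiifcrk": → "krcfiisasmhm" → "cfiisasmhmkr" ✓)

psihwre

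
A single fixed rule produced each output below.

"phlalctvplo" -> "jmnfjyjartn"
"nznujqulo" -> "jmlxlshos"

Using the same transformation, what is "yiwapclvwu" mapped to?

What's happening: move the last 2 characters to the front (rotate right by 2), then shift every letter 2 places backward in the alphabet (wrapping around).
So "yiwapclvwu" becomes "uswguynajt".

uswguynajt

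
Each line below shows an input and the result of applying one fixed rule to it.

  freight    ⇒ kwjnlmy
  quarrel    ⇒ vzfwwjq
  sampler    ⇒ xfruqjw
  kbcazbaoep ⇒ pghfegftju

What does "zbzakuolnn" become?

egefpztqss

The rule is to shift every letter 5 places forward in the alphabet (wrapping around).
Doing the same to "zbzakuolnn": "egefpztqss".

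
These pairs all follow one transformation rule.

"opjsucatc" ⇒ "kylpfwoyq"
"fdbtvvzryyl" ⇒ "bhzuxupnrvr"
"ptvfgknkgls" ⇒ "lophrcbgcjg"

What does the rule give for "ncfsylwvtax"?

jtywbporush

What's happening: shift every letter 4 places backward in the alphabet (wrapping around), then take characters alternately from the front and the back (1st, last, 2nd, 2nd-last, ...).
Applying both steps to "ncfsylwvtax": "jybouhsrpwt", then "jtywbporush".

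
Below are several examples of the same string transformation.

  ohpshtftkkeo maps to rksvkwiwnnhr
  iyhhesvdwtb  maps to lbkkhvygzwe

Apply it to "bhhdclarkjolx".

The rule is to shift every letter 3 places forward in the alphabet (wrapping around).
"bhhdclarkjolx" → "ekkgfodunmroa".

ekkgfodunmroa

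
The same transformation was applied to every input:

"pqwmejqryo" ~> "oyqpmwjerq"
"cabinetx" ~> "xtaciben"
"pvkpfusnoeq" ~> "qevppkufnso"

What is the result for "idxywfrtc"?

ctdiyxfwr

Looking at the pairs, the operation is to move the last 2 characters to the front (rotate right by 2), then swap each adjacent pair of characters (1↔2, 3↔4, ...).
Applying both steps to "idxywfrtc": "tcidxywfr", then "ctdiyxfwr".
(Check on "cabinetx": → "txcabine" → "xtaciben" ✓)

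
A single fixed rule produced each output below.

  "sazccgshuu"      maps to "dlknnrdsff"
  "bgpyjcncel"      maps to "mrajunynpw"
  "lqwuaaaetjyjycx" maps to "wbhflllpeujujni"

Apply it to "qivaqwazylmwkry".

Each output is the input with this applied: shift every letter 11 places forward in the alphabet (wrapping around).
So "qivaqwazylmwkry" becomes "btglbhlkjwxhvcj".

btglbhlkjwxhvcj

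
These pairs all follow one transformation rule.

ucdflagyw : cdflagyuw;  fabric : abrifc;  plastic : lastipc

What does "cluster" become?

Rule — swap the first and last characters, then move the first character to the end.
Starting from "cluster": after the first operation, "rlustec"; after the second, "lustecr".
(Check on "ucdflagyw": → "wcdflagyu" → "cdflagyuw" ✓)

lustecr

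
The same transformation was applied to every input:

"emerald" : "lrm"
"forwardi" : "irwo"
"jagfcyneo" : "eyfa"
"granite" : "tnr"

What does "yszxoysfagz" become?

gfyxs

The rule is to keep every other character starting from the second (positions 2nd, 4th, 6th, ...), then reverse the string.
On "yszxoysfagz" that produces "gfyxs".
(Check on "granite": → "rnt" → "tnr" ✓)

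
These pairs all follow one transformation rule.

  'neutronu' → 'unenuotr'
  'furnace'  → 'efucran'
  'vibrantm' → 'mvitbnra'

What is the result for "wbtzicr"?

The pattern: swap the first and last characters, then take characters alternately from the front and the back (1st, last, 2nd, 2nd-last, ...).
Working it through for "wbtzicr": intermediate "rbtzicw", final "rwbctiz".

rwbctiz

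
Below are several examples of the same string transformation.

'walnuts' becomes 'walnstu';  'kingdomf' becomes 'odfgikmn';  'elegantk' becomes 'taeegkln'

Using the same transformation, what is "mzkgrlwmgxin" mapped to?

zggiklmmnrwx

Looking at the pairs, the operation is to sort the characters into alphabetical order, then move the last character to the front.
"mzkgrlwmgxin" → "ggiklmmnrwxz" → "zggiklmmnrwx".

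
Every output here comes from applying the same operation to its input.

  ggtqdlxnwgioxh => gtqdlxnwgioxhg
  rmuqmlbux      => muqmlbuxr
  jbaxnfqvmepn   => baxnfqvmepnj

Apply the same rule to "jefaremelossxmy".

In each case the input is transformed by: move the first character to the end.
So "jefaremelossxmy" becomes "efaremelossxmyj".

efaremelossxmyj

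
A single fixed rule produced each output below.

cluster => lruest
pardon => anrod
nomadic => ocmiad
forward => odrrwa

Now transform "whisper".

The rule is to delete the first character, then take characters alternately from the front and the back (1st, last, 2nd, 2nd-last, ...).
Applying both steps to "whisper": "hisper", then "hriesp".

hriesp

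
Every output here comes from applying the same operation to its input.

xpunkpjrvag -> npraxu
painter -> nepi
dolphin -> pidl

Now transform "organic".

aiog

In each case the input is transformed by: move the first 3 characters to the end (rotate left by 3), then keep every other character starting from the first (positions 1st, 3rd, 5th, ...).
On "organic" that produces "aiog".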